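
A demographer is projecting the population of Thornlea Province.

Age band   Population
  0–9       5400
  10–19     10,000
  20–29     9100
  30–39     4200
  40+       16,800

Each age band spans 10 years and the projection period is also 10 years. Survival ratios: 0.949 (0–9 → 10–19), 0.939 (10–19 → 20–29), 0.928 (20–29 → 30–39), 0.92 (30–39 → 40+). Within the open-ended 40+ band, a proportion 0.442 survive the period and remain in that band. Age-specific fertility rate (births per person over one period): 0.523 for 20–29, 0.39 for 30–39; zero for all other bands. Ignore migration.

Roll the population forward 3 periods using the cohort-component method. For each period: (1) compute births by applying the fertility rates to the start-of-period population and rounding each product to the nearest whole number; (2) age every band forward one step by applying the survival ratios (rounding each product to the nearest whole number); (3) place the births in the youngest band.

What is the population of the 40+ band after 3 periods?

13656

(Groups numbered youngest = 1 to oldest = 5.)
Period 1.
Births: 9100 × 0.523 = 4759 ; 4200 × 0.39 = 1638 → 6397
Group 2: 5400 × 0.949 = 5125
Group 3: 10000 × 0.939 = 9390
Group 4: 9100 × 0.928 = 8445
Group 5: 4200 × 0.92 + 16800 × 0.442 = 3864 + 7426 = 11290
End of period: [6397, 5125, 9390, 8445, 11290]
Period 2.
Births: 9390 × 0.523 = 4911 ; 8445 × 0.39 = 3294 → 8205
Group 2: 6397 × 0.949 = 6071
Group 3: 5125 × 0.939 = 4812
Group 4: 9390 × 0.928 = 8714
Group 5: 8445 × 0.92 + 11290 × 0.442 = 7769 + 4990 = 12759
End of period: [8205, 6071, 4812, 8714, 12759]
Period 3.
Births: 4812 × 0.523 = 2517 ; 8714 × 0.39 = 3398 → 5915
Group 2: 8205 × 0.949 = 7787
Group 3: 6071 × 0.939 = 5701
Group 4: 4812 × 0.928 = 4466
Group 5: 8714 × 0.92 + 12759 × 0.442 = 8017 + 5639 = 13656
End of period: [5915, 7787, 5701, 4466, 13656]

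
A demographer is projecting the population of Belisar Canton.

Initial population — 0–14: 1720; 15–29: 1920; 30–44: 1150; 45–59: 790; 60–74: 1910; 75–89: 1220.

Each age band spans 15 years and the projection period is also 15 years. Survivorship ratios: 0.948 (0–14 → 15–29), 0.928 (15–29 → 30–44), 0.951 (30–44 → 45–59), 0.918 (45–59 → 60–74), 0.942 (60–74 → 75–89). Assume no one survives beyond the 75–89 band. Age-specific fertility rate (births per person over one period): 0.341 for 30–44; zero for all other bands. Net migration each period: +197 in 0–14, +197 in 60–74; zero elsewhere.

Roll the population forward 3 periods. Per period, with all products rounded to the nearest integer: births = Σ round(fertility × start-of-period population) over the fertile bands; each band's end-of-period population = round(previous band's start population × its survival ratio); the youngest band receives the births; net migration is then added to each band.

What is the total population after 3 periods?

6318

Call the bands 1 to 6, youngest first.
[period 1]
Births: 1150 × 0.341 = 392
Band 2: 1720 × 0.948 = 1631
Band 3: 1920 × 0.928 = 1782
Band 4: 1150 × 0.951 = 1094
Band 5: 790 × 0.918 = 725
Band 6: 1910 × 0.942 = 1799
Net migration: Band 1 + 197 → 589; Band 5 + 197 → 922
End of period: [589, 1631, 1782, 1094, 922, 1799]
[period 2]
Births: 1782 × 0.341 = 608
Band 2: 589 × 0.948 = 558
Band 3: 1631 × 0.928 = 1514
Band 4: 1782 × 0.951 = 1695
Band 5: 1094 × 0.918 = 1004
Band 6: 922 × 0.942 = 869
Net migration: Band 1 + 197 → 805; Band 5 + 197 → 1201
End of period: [805, 558, 1514, 1695, 1201, 869]
[period 3]
Births: 1514 × 0.341 = 516
Band 2: 805 × 0.948 = 763
Band 3: 558 × 0.928 = 518
Band 4: 1514 × 0.951 = 1440
Band 5: 1695 × 0.918 = 1556
Band 6: 1201 × 0.942 = 1131
Net migration: Band 1 + 197 → 713; Band 5 + 197 → 1753
End of period: [713, 763, 518, 1440, 1753, 1131]
Total after period 3: 713 + 763 + 518 + 1440 + 1753 + 1131 = 6318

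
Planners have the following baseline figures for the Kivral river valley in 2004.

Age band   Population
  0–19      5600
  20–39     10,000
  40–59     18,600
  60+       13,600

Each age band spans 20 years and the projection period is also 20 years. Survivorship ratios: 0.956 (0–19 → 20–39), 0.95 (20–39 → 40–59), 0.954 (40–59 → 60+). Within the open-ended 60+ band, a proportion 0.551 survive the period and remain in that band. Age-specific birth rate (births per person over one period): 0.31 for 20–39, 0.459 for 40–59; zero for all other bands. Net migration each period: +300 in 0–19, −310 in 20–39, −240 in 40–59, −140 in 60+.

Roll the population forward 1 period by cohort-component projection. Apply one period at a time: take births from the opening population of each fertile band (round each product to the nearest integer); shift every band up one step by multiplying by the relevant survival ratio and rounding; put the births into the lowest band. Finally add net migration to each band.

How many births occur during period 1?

11637

[period 1]
Births: 10000 × 0.31 = 3100  |  18600 × 0.459 = 8537 → 11637
20–39: 5600 × 0.956 = 5354
40–59: 10000 × 0.95 = 9500
60+: 18600 × 0.954 + 13600 × 0.551 = 17744 + 7494 = 25238
Net migration: 0–19 + 300 → 11937; 20–39 − 310 → 5044; 40–59 − 240 → 9260; 60+ − 140 → 25098
Population now: 0–19=11937, 20–39=5044, 40–59=9260, 60+=25098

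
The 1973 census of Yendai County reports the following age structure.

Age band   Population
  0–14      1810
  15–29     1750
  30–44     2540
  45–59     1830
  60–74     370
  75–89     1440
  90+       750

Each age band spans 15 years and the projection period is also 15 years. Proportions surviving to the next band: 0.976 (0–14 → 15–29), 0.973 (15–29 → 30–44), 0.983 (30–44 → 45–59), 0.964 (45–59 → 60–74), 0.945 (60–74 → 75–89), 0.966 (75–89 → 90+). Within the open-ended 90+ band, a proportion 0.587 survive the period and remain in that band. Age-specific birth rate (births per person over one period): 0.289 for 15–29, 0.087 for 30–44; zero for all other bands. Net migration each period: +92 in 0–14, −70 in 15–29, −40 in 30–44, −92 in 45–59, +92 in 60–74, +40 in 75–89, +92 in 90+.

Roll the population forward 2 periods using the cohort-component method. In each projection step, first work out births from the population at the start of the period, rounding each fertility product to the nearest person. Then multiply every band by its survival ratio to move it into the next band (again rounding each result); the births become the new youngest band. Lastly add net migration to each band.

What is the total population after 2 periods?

Period 1:
Births: 1750 * 0.289 = 506  |  2540 * 0.087 = 221 ⇒ total 727
15–29: 1810 * 0.976 = 1767
30–44: 1750 * 0.973 = 1703
45–59: 2540 * 0.983 = 2497
60–74: 1830 * 0.964 = 1764
75–89: 370 * 0.945 = 350
90+: 1440 * 0.966 + 750 * 0.587 = 1391 + 440 = 1831
Net migration: 0–14 + 92 → 819; 15–29 − 70 → 1697; 30–44 − 40 → 1663; 45–59 − 92 → 2405; 60–74 + 92 → 1856; 75–89 + 40 → 390; 90+ + 92 → 1923
Population now: 0–14=819, 15–29=1697, 30–44=1663, 45–59=2405, 60–74=1856, 75–89=390, 90+=1923
Period 2:
Births: 1697 * 0.289 = 490  |  1663 * 0.087 = 145 ⇒ total 635
15–29: 819 * 0.976 = 799
30–44: 1697 * 0.973 = 1651
45–59: 1663 * 0.983 = 1635
60–74: 2405 * 0.964 = 2318
75–89: 1856 * 0.945 = 1754
90+: 390 * 0.966 + 1923 * 0.587 = 377 + 1129 = 1506
Net migration: 0–14 + 92 → 727; 15–29 − 70 → 729; 30–44 − 40 → 1611; 45–59 − 92 → 1543; 60–74 + 92 → 2410; 75–89 + 40 → 1794; 90+ + 92 → 1598
Population now: 0–14=727, 15–29=729, 30–44=1611, 45–59=1543, 60–74=2410, 75–89=1794, 90+=1598
Total after period 2: 727 + 729 + 1611 + 1543 + 2410 + 1794 + 1598 = 10412

10412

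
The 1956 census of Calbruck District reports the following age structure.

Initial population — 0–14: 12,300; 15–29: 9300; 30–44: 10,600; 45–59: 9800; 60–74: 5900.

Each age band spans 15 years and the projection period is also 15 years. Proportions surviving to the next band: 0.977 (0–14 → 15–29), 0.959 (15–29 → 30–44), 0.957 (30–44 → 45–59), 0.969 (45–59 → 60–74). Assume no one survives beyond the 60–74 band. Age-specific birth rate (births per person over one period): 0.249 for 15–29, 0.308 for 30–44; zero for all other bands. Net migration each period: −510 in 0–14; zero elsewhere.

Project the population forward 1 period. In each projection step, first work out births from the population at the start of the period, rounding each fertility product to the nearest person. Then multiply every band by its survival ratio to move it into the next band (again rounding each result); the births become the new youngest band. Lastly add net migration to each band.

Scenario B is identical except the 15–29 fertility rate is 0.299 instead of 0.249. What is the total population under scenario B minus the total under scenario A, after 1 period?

465

Period 1.
Births: 9300 * 0.249 = 2316  |  10600 * 0.308 = 3265 ⇒ total 5581
15–29: 12300 * 0.977 = 12017
30–44: 9300 * 0.959 = 8919
45–59: 10600 * 0.957 = 10144
60–74: 9800 * 0.969 = 9496
Net migration: 0–14 − 510 → 5071
End of period: [5071, 12017, 8919, 10144, 9496]
Scenario A total after 1 period: 45647
Scenario B projection —
Period 1.
Births: 9300 * 0.299 = 2781  |  10600 * 0.308 = 3265 ⇒ total 6046
15–29: 12300 * 0.977 = 12017
30–44: 9300 * 0.959 = 8919
45–59: 10600 * 0.957 = 10144
60–74: 9800 * 0.969 = 9496
Net migration: 0–14 − 510 → 5536
End of period: [5536, 12017, 8919, 10144, 9496]
Scenario B total after 1 period: 46112
Difference B − A = 46112 − 45647 = 465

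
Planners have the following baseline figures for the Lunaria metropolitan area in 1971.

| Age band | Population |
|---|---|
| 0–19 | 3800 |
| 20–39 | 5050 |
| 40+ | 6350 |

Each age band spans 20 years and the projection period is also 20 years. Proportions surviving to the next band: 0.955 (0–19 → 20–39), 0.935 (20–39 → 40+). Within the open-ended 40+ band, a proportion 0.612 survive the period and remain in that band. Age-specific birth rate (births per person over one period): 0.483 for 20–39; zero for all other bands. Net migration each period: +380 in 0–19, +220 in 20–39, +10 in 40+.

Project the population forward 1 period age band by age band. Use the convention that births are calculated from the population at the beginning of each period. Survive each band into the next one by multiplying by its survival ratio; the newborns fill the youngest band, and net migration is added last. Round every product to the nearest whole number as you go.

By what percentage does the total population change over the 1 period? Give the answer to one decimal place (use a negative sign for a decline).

[period 1]
Births: 5050 × 0.483 = 2439
20–39: 3800 × 0.955 = 3629
40+: 5050 × 0.935 + 6350 × 0.612 = 4722 + 3886 = 8608
Net migration: 0–19 + 380 → 2819; 20–39 + 220 → 3849; 40+ + 10 → 8618
End of period: [2819, 3849, 8618]
Total: 15200 → 15286; change = 86; percentage change = 0.6%

0.6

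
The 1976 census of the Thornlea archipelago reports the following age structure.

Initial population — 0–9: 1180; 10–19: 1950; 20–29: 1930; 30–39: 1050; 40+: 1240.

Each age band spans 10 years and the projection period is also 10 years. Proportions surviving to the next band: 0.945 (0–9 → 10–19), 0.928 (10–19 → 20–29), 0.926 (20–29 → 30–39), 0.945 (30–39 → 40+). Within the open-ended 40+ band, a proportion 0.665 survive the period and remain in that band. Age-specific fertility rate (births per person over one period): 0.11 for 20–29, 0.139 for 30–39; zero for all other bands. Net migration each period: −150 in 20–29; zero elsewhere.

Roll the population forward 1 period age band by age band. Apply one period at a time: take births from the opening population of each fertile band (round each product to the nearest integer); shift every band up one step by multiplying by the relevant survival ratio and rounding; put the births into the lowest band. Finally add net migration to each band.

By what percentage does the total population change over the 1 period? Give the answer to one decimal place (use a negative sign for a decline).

-8.3

Period 1.
Births: 1930 * 0.11 = 212 ; 1050 * 0.139 = 146 — total 358
10–19: 1180 * 0.945 = 1115
20–29: 1950 * 0.928 = 1810
30–39: 1930 * 0.926 = 1787
40+: 1050 * 0.945 + 1240 * 0.665 = 992 + 825 = 1817
Net migration: 20–29 − 150 → 1660
→ [358, 1115, 1660, 1787, 1817]
Total: 7350 → 6737; change = -613; percentage change = -8.3%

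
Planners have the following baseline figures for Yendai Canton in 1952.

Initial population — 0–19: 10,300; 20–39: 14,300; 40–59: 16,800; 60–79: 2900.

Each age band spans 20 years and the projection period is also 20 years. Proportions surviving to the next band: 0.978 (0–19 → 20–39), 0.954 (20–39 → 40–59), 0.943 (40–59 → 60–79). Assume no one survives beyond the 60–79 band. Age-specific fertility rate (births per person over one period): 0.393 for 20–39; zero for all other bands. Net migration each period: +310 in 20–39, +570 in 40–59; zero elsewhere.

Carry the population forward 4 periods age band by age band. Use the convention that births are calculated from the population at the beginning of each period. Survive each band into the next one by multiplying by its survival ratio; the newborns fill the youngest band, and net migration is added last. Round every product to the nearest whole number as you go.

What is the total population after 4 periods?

14666

(Groups numbered youngest = 1 to oldest = 4.)
Period 1:
Births: 14300 * 0.393 = 5620
Group 2: 10300 * 0.978 = 10073
Group 3: 14300 * 0.954 = 13642
Group 4: 16800 * 0.943 = 15842
Net migration: Group 2 + 310 → 10383; Group 3 + 570 → 14212
Population now: 0–19=5620, 20–39=10383, 40–59=14212, 60–79=15842
Period 2:
Births: 10383 * 0.393 = 4081
Group 2: 5620 * 0.978 = 5496
Group 3: 10383 * 0.954 = 9905
Group 4: 14212 * 0.943 = 13402
Net migration: Group 2 + 310 → 5806; Group 3 + 570 → 10475
Population now: 0–19=4081, 20–39=5806, 40–59=10475, 60–79=13402
Period 3:
Births: 5806 * 0.393 = 2282
Group 2: 4081 * 0.978 = 3991
Group 3: 5806 * 0.954 = 5539
Group 4: 10475 * 0.943 = 9878
Net migration: Group 2 + 310 → 4301; Group 3 + 570 → 6109
Population now: 0–19=2282, 20–39=4301, 40–59=6109, 60–79=9878
Period 4:
Births: 4301 * 0.393 = 1690
Group 2: 2282 * 0.978 = 2232
Group 3: 4301 * 0.954 = 4103
Group 4: 6109 * 0.943 = 5761
Net migration: Group 2 + 310 → 2542; Group 3 + 570 → 4673
Population now: 0–19=1690, 20–39=2542, 40–59=4673, 60–79=5761
Total after period 4: 1690 + 2542 + 4673 + 5761 = 14666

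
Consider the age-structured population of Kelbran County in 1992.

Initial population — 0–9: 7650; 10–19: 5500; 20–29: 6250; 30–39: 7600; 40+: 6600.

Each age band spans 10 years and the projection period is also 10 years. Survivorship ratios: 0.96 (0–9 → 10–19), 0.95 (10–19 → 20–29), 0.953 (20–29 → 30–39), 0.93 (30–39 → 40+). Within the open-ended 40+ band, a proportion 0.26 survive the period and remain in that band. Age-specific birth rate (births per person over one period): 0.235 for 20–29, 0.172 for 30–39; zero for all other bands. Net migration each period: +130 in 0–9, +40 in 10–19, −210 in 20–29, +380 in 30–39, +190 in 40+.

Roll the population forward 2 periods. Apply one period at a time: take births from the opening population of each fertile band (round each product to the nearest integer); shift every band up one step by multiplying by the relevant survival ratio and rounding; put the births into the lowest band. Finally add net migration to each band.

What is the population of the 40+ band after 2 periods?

8415

Period 1.
Births: 6250 × 0.235 = 1469 ; 7600 × 0.172 = 1307 — total 2776
10–19: 7650 × 0.96 = 7344
20–29: 5500 × 0.95 = 5225
30–39: 6250 × 0.953 = 5956
40+: 7600 × 0.93 + 6600 × 0.26 = 7068 + 1716 = 8784
Net migration: 0–9 + 130 → 2906; 10–19 + 40 → 7384; 20–29 − 210 → 5015; 30–39 + 380 → 6336; 40+ + 190 → 8974
End of period: [2906, 7384, 5015, 6336, 8974]
Period 2.
Births: 5015 × 0.235 = 1179 ; 6336 × 0.172 = 1090 — total 2269
10–19: 2906 × 0.96 = 2790
20–29: 7384 × 0.95 = 7015
30–39: 5015 × 0.953 = 4779
40+: 6336 × 0.93 + 8974 × 0.26 = 5892 + 2333 = 8225
Net migration: 0–9 + 130 → 2399; 10–19 + 40 → 2830; 20–29 − 210 → 6805; 30–39 + 380 → 5159; 40+ + 190 → 8415
End of period: [2399, 2830, 6805, 5159, 8415]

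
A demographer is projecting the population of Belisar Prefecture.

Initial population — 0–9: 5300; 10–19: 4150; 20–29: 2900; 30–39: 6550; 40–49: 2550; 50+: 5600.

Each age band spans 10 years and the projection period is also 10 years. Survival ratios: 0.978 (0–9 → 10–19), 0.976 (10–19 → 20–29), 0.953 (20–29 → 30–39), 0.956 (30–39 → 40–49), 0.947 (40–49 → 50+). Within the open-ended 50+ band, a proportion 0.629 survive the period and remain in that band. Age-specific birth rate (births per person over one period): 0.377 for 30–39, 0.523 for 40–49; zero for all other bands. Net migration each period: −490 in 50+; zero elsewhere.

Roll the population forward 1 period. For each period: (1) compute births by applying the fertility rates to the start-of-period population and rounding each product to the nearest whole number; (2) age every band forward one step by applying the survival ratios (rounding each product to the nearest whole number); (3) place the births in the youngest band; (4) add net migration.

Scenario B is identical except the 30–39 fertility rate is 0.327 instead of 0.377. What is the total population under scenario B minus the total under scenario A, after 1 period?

Period 1.
Births: 6550 * 0.377 = 2469, 2550 * 0.523 = 1334 ⇒ total 3803
10–19: 5300 * 0.978 = 5183
20–29: 4150 * 0.976 = 4050
30–39: 2900 * 0.953 = 2764
40–49: 6550 * 0.956 = 6262
50+: 2550 * 0.947 + 5600 * 0.629 = 2415 + 3522 = 5937
Net migration: 50+ − 490 → 5447
→ [3803, 5183, 4050, 2764, 6262, 5447]
Scenario A total after 1 period: 27509
Scenario B projection —
Period 1.
Births: 6550 * 0.327 = 2142, 2550 * 0.523 = 1334 ⇒ total 3476
10–19: 5300 * 0.978 = 5183
20–29: 4150 * 0.976 = 4050
30–39: 2900 * 0.953 = 2764
40–49: 6550 * 0.956 = 6262
50+: 2550 * 0.947 + 5600 * 0.629 = 2415 + 3522 = 5937
Net migration: 50+ − 490 → 5447
→ [3476, 5183, 4050, 2764, 6262, 5447]
Scenario B total after 1 period: 27182
Difference B − A = 27182 − 27509 = -327

-327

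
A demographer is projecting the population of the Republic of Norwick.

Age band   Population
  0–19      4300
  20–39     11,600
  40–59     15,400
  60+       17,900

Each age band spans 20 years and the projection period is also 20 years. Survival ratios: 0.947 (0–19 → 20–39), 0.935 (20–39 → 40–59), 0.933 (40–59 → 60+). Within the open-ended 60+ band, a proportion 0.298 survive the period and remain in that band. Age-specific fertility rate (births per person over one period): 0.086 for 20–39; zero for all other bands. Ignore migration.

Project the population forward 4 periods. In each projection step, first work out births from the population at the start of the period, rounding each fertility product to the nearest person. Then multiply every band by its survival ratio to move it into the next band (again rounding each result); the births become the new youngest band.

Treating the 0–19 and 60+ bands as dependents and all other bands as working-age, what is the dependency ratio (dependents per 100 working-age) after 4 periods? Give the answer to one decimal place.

Call the groups 1 to 4, youngest first.
[period 1]
Births: 11600 * 0.086 = 998
Group 2: 4300 * 0.947 = 4072
Group 3: 11600 * 0.935 = 10846
Group 4: 15400 * 0.933 + 17900 * 0.298 = 14368 + 5334 = 19702
→ [998, 4072, 10846, 19702]
[period 2]
Births: 4072 * 0.086 = 350
Group 2: 998 * 0.947 = 945
Group 3: 4072 * 0.935 = 3807
Group 4: 10846 * 0.933 + 19702 * 0.298 = 10119 + 5871 = 15990
→ [350, 945, 3807, 15990]
[period 3]
Births: 945 * 0.086 = 81
Group 2: 350 * 0.947 = 331
Group 3: 945 * 0.935 = 884
Group 4: 3807 * 0.933 + 15990 * 0.298 = 3552 + 4765 = 8317
→ [81, 331, 884, 8317]
[period 4]
Births: 331 * 0.086 = 28
Group 2: 81 * 0.947 = 77
Group 3: 331 * 0.935 = 309
Group 4: 884 * 0.933 + 8317 * 0.298 = 825 + 2478 = 3303
→ [28, 77, 309, 3303]
Dependents (band 0–19 + band 60+) = 28 + 3303 = 3331; working-age = 386; ratio = 3331/386 × 100 = 863.0

863.0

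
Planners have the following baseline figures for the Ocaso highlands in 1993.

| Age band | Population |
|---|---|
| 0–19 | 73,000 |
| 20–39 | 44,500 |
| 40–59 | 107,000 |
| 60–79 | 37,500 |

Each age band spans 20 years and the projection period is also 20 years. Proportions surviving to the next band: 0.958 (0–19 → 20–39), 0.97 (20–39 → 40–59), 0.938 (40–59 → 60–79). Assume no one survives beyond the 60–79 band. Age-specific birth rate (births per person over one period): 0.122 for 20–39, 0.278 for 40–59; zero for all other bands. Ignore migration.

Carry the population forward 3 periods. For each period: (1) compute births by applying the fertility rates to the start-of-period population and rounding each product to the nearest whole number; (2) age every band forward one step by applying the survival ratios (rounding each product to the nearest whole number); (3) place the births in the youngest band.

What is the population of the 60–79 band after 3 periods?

[period 1]
Births: 44500 × 0.122 = 5429  |  107000 × 0.278 = 29746 — total 35175
20–39: 73000 × 0.958 = 69934
40–59: 44500 × 0.97 = 43165
60–79: 107000 × 0.938 = 100366
Giving 35175 / 69934 / 43165 / 100366.
[period 2]
Births: 69934 × 0.122 = 8532  |  43165 × 0.278 = 12000 — total 20532
20–39: 35175 × 0.958 = 33698
40–59: 69934 × 0.97 = 67836
60–79: 43165 × 0.938 = 40489
Giving 20532 / 33698 / 67836 / 40489.
[period 3]
Births: 33698 × 0.122 = 4111  |  67836 × 0.278 = 18858 — total 22969
20–39: 20532 × 0.958 = 19670
40–59: 33698 × 0.97 = 32687
60–79: 67836 × 0.938 = 63630
Giving 22969 / 19670 / 32687 / 63630.

63630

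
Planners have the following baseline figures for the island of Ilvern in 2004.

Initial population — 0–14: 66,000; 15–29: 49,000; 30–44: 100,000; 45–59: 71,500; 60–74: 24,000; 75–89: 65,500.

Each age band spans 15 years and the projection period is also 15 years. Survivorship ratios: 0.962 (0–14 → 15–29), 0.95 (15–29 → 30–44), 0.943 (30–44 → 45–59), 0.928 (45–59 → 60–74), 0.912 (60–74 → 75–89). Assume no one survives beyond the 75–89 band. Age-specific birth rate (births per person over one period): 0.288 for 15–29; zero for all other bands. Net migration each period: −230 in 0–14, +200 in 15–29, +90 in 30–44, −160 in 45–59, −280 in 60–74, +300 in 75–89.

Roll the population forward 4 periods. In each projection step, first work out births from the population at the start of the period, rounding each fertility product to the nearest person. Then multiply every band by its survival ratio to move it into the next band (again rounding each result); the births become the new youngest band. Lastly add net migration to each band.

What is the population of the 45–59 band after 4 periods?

Call the bands 1 to 6, youngest first.
After projecting period 1:
Births: 49000 * 0.288 = 14112
Band 2: 66000 * 0.962 = 63492
Band 3: 49000 * 0.95 = 46550
Band 4: 100000 * 0.943 = 94300
Band 5: 71500 * 0.928 = 66352
Band 6: 24000 * 0.912 = 21888
Net migration: Band 1 − 230 → 13882; Band 2 + 200 → 63692; Band 3 + 90 → 46640; Band 4 − 160 → 94140; Band 5 − 280 → 66072; Band 6 + 300 → 22188
Giving 13882 / 63692 / 46640 / 94140 / 66072 / 22188.
After projecting period 2:
Births: 63692 * 0.288 = 18343
Band 2: 13882 * 0.962 = 13354
Band 3: 63692 * 0.95 = 60507
Band 4: 46640 * 0.943 = 43982
Band 5: 94140 * 0.928 = 87362
Band 6: 66072 * 0.912 = 60258
Net migration: Band 1 − 230 → 18113; Band 2 + 200 → 13554; Band 3 + 90 → 60597; Band 4 − 160 → 43822; Band 5 − 280 → 87082; Band 6 + 300 → 60558
Giving 18113 / 13554 / 60597 / 43822 / 87082 / 60558.
After projecting period 3:
Births: 13554 * 0.288 = 3904
Band 2: 18113 * 0.962 = 17425
Band 3: 13554 * 0.95 = 12876
Band 4: 60597 * 0.943 = 57143
Band 5: 43822 * 0.928 = 40667
Band 6: 87082 * 0.912 = 79419
Net migration: Band 1 − 230 → 3674; Band 2 + 200 → 17625; Band 3 + 90 → 12966; Band 4 − 160 → 56983; Band 5 − 280 → 40387; Band 6 + 300 → 79719
Giving 3674 / 17625 / 12966 / 56983 / 40387 / 79719.
After projecting period 4:
Births: 17625 * 0.288 = 5076
Band 2: 3674 * 0.962 = 3534
Band 3: 17625 * 0.95 = 16744
Band 4: 12966 * 0.943 = 12227
Band 5: 56983 * 0.928 = 52880
Band 6: 40387 * 0.912 = 36833
Net migration: Band 1 − 230 → 4846; Band 2 + 200 → 3734; Band 3 + 90 → 16834; Band 4 − 160 → 12067; Band 5 − 280 → 52600; Band 6 + 300 → 37133
Giving 4846 / 3734 / 16834 / 12067 / 52600 / 37133.

12067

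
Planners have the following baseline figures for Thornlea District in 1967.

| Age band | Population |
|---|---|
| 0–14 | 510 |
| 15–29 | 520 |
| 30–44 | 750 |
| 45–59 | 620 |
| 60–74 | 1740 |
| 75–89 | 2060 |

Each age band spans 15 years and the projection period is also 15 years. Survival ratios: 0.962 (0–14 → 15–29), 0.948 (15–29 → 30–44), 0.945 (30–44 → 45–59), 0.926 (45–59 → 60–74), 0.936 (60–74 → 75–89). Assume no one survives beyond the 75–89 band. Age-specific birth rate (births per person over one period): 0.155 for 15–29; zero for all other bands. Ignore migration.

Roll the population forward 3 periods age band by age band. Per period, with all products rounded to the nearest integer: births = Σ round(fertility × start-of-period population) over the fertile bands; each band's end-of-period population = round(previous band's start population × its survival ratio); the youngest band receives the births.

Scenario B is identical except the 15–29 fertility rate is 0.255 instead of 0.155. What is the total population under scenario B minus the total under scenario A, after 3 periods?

Numbering the bands 1..6 from youngest to oldest:
— Period 1 —
Births: 520 * 0.155 = 81
Band 2: 510 * 0.962 = 491
Band 3: 520 * 0.948 = 493
Band 4: 750 * 0.945 = 709
Band 5: 620 * 0.926 = 574
Band 6: 1740 * 0.936 = 1629
→ [81, 491, 493, 709, 574, 1629]
— Period 2 —
Births: 491 * 0.155 = 76
Band 2: 81 * 0.962 = 78
Band 3: 491 * 0.948 = 465
Band 4: 493 * 0.945 = 466
Band 5: 709 * 0.926 = 657
Band 6: 574 * 0.936 = 537
→ [76, 78, 465, 466, 657, 537]
— Period 3 —
Births: 78 * 0.155 = 12
Band 2: 76 * 0.962 = 73
Band 3: 78 * 0.948 = 74
Band 4: 465 * 0.945 = 439
Band 5: 466 * 0.926 = 432
Band 6: 657 * 0.936 = 615
→ [12, 73, 74, 439, 432, 615]
Scenario A total after 3 periods: 1645
Scenario B projection —
— Period 1 —
Births: 520 * 0.255 = 133
Band 2: 510 * 0.962 = 491
Band 3: 520 * 0.948 = 493
Band 4: 750 * 0.945 = 709
Band 5: 620 * 0.926 = 574
Band 6: 1740 * 0.936 = 1629
→ [133, 491, 493, 709, 574, 1629]
— Period 2 —
Births: 491 * 0.255 = 125
Band 2: 133 * 0.962 = 128
Band 3: 491 * 0.948 = 465
Band 4: 493 * 0.945 = 466
Band 5: 709 * 0.926 = 657
Band 6: 574 * 0.936 = 537
→ [125, 128, 465, 466, 657, 537]
— Period 3 —
Births: 128 * 0.255 = 33
Band 2: 125 * 0.962 = 120
Band 3: 128 * 0.948 = 121
Band 4: 465 * 0.945 = 439
Band 5: 466 * 0.926 = 432
Band 6: 657 * 0.936 = 615
→ [33, 120, 121, 439, 432, 615]
Scenario B total after 3 periods: 1760
Difference B − A = 1760 − 1645 = 115

115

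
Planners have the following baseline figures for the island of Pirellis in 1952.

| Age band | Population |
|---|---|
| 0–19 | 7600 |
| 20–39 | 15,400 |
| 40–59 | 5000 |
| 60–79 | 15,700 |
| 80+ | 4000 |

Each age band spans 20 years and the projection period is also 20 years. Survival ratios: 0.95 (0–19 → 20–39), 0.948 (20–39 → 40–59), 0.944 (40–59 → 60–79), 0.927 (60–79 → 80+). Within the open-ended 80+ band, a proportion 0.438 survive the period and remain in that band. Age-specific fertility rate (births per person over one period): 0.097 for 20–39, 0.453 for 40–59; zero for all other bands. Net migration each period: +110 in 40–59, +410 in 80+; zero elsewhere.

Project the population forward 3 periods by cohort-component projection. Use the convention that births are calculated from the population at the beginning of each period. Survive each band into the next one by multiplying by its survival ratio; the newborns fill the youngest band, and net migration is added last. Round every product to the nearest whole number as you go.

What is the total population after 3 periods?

39137

— Period 1 —
Births: 15400 * 0.097 = 1494, 5000 * 0.453 = 2265 ⇒ total 3759
20–39: 7600 * 0.95 = 7220
40–59: 15400 * 0.948 = 14599
60–79: 5000 * 0.944 = 4720
80+: 15700 * 0.927 + 4000 * 0.438 = 14554 + 1752 = 16306
Net migration: 40–59 + 110 → 14709; 80+ + 410 → 16716
Population now: 0–19=3759, 20–39=7220, 40–59=14709, 60–79=4720, 80+=16716
— Period 2 —
Births: 7220 * 0.097 = 700, 14709 * 0.453 = 6663 ⇒ total 7363
20–39: 3759 * 0.95 = 3571
40–59: 7220 * 0.948 = 6845
60–79: 14709 * 0.944 = 13885
80+: 4720 * 0.927 + 16716 * 0.438 = 4375 + 7322 = 11697
Net migration: 40–59 + 110 → 6955; 80+ + 410 → 12107
Population now: 0–19=7363, 20–39=3571, 40–59=6955, 60–79=13885, 80+=12107
— Period 3 —
Births: 3571 * 0.097 = 346, 6955 * 0.453 = 3151 ⇒ total 3497
20–39: 7363 * 0.95 = 6995
40–59: 3571 * 0.948 = 3385
60–79: 6955 * 0.944 = 6566
80+: 13885 * 0.927 + 12107 * 0.438 = 12871 + 5303 = 18174
Net migration: 40–59 + 110 → 3495; 80+ + 410 → 18584
Population now: 0–19=3497, 20–39=6995, 40–59=3495, 60–79=6566, 80+=18584
Total after period 3: 3497 + 6995 + 3495 + 6566 + 18584 = 39137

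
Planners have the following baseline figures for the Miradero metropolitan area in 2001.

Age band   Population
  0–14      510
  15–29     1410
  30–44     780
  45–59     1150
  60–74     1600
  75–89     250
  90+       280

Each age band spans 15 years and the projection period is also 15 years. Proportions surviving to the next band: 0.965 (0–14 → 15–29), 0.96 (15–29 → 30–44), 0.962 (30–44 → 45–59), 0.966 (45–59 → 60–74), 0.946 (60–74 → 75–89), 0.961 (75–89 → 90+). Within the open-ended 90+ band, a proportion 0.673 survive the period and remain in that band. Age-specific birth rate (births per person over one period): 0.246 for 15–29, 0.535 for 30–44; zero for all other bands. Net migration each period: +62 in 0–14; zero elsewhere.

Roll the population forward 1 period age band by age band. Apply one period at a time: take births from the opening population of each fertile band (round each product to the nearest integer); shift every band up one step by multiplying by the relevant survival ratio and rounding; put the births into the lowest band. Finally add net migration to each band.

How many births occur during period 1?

After projecting period 1:
Births: 1410 × 0.246 = 347, 780 × 0.535 = 417 ⇒ total 764
15–29: 510 × 0.965 = 492
30–44: 1410 × 0.96 = 1354
45–59: 780 × 0.962 = 750
60–74: 1150 × 0.966 = 1111
75–89: 1600 × 0.946 = 1514
90+: 250 × 0.961 + 280 × 0.673 = 240 + 188 = 428
Net migration: 0–14 + 62 → 826
Population now: 0–14=826, 15–29=492, 30–44=1354, 45–59=750, 60–74=1111, 75–89=1514, 90+=428

764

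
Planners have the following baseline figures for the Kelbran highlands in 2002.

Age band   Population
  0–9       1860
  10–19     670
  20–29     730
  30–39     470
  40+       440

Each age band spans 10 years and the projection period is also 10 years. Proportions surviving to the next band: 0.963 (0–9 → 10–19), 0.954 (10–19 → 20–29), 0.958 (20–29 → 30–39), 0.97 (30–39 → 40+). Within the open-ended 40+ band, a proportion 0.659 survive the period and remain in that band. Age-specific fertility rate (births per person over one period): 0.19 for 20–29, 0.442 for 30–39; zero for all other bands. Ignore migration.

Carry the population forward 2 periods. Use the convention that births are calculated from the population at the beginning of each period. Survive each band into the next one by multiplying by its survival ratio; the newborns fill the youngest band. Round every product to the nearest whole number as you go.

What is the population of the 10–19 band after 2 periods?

Period 1.
Births: 730 × 0.19 = 139 ; 470 × 0.442 = 208 → 347
10–19: 1860 × 0.963 = 1791
20–29: 670 × 0.954 = 639
30–39: 730 × 0.958 = 699
40+: 470 × 0.97 + 440 × 0.659 = 456 + 290 = 746
End of period: [347, 1791, 639, 699, 746]
Period 2.
Births: 639 × 0.19 = 121 ; 699 × 0.442 = 309 → 430
10–19: 347 × 0.963 = 334
20–29: 1791 × 0.954 = 1709
30–39: 639 × 0.958 = 612
40+: 699 × 0.97 + 746 × 0.659 = 678 + 492 = 1170
End of period: [430, 334, 1709, 612, 1170]

334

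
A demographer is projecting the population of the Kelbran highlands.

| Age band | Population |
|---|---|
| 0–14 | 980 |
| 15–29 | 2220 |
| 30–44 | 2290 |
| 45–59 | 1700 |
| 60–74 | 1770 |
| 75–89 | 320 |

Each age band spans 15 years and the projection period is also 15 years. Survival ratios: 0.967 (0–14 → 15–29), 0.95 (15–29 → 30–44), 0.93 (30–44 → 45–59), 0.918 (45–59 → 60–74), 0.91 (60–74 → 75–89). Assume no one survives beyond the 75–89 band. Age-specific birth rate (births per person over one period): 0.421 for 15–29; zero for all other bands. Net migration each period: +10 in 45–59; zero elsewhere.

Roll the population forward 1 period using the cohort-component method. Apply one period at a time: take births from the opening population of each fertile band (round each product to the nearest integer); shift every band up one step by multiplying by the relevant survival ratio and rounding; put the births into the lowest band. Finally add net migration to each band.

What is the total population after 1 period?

9304

Period 1.
Births: 2220 * 0.421 = 935
15–29: 980 * 0.967 = 948
30–44: 2220 * 0.95 = 2109
45–59: 2290 * 0.93 = 2130
60–74: 1700 * 0.918 = 1561
75–89: 1770 * 0.91 = 1611
Net migration: 45–59 + 10 → 2140
End of period: [935, 948, 2109, 2140, 1561, 1611]
Total after period 1: 935 + 948 + 2109 + 2140 + 1561 + 1611 = 9304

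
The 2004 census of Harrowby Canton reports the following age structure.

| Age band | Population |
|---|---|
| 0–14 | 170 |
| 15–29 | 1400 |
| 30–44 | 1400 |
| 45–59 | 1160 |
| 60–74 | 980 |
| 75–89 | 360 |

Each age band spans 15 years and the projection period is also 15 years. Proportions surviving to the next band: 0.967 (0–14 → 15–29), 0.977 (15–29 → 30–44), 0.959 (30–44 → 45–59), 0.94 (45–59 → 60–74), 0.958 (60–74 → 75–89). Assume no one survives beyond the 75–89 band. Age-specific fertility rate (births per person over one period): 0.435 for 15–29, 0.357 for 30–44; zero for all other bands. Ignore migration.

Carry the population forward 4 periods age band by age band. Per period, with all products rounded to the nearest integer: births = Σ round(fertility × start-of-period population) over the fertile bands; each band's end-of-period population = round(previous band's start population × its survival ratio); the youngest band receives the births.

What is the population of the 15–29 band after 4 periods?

506

(Groups numbered youngest = 1 to oldest = 6.)
Period 1:
Births: 1400 × 0.435 = 609 ; 1400 × 0.357 = 500 ⇒ total 1109
Group 2: 170 × 0.967 = 164
Group 3: 1400 × 0.977 = 1368
Group 4: 1400 × 0.959 = 1343
Group 5: 1160 × 0.94 = 1090
Group 6: 980 × 0.958 = 939
Giving 1109 / 164 / 1368 / 1343 / 1090 / 939.
Period 2:
Births: 164 × 0.435 = 71 ; 1368 × 0.357 = 488 ⇒ total 559
Group 2: 1109 × 0.967 = 1072
Group 3: 164 × 0.977 = 160
Group 4: 1368 × 0.959 = 1312
Group 5: 1343 × 0.94 = 1262
Group 6: 1090 × 0.958 = 1044
Giving 559 / 1072 / 160 / 1312 / 1262 / 1044.
Period 3:
Births: 1072 × 0.435 = 466 ; 160 × 0.357 = 57 ⇒ total 523
Group 2: 559 × 0.967 = 541
Group 3: 1072 × 0.977 = 1047
Group 4: 160 × 0.959 = 153
Group 5: 1312 × 0.94 = 1233
Group 6: 1262 × 0.958 = 1209
Giving 523 / 541 / 1047 / 153 / 1233 / 1209.
Period 4:
Births: 541 × 0.435 = 235 ; 1047 × 0.357 = 374 ⇒ total 609
Group 2: 523 × 0.967 = 506
Group 3: 541 × 0.977 = 529
Group 4: 1047 × 0.959 = 1004
Group 5: 153 × 0.94 = 144
Group 6: 1233 × 0.958 = 1181
Giving 609 / 506 / 529 / 1004 / 144 / 1181.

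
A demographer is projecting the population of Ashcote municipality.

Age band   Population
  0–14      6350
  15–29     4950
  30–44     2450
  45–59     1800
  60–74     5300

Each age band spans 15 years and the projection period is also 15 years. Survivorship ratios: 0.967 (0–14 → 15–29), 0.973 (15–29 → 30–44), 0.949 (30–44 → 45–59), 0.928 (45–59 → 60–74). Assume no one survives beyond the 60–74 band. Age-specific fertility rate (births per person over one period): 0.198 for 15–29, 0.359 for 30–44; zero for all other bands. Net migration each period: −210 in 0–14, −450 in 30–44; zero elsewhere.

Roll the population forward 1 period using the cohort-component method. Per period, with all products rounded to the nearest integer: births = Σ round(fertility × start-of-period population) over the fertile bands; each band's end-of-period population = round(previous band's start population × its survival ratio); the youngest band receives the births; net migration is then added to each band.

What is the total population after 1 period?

16151

Call the groups 1 to 5, youngest first.
Period 1:
Births: 4950 * 0.198 = 980, 2450 * 0.359 = 880 — total 1860
Group 2: 6350 * 0.967 = 6140
Group 3: 4950 * 0.973 = 4816
Group 4: 2450 * 0.949 = 2325
Group 5: 1800 * 0.928 = 1670
Net migration: Group 1 − 210 → 1650; Group 3 − 450 → 4366
End of period: [1650, 6140, 4366, 2325, 1670]
Total after period 1: 1650 + 6140 + 4366 + 2325 + 1670 = 16151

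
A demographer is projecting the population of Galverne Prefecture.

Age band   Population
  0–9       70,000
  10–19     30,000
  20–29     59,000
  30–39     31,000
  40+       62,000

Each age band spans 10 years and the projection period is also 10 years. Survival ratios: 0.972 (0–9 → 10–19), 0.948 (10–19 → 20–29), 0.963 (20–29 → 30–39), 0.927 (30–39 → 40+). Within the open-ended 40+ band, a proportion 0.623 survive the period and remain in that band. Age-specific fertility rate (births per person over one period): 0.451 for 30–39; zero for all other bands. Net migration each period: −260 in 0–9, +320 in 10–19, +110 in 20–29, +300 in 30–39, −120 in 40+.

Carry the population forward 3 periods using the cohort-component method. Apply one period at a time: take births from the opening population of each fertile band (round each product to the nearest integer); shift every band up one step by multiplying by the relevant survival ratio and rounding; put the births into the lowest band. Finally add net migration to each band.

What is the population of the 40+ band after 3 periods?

84655

Call the groups 1 to 5, youngest first.
Period 1:
Births: 31000 × 0.451 = 13981
Group 2: 70000 × 0.972 = 68040
Group 3: 30000 × 0.948 = 28440
Group 4: 59000 × 0.963 = 56817
Group 5: 31000 × 0.927 + 62000 × 0.623 = 28737 + 38626 = 67363
Net migration: Group 1 − 260 → 13721; Group 2 + 320 → 68360; Group 3 + 110 → 28550; Group 4 + 300 → 57117; Group 5 − 120 → 67243
End of period: [13721, 68360, 28550, 57117, 67243]
Period 2:
Births: 57117 × 0.451 = 25760
Group 2: 13721 × 0.972 = 13337
Group 3: 68360 × 0.948 = 64805
Group 4: 28550 × 0.963 = 27494
Group 5: 57117 × 0.927 + 67243 × 0.623 = 52947 + 41892 = 94839
Net migration: Group 1 − 260 → 25500; Group 2 + 320 → 13657; Group 3 + 110 → 64915; Group 4 + 300 → 27794; Group 5 − 120 → 94719
End of period: [25500, 13657, 64915, 27794, 94719]
Period 3:
Births: 27794 × 0.451 = 12535
Group 2: 25500 × 0.972 = 24786
Group 3: 13657 × 0.948 = 12947
Group 4: 64915 × 0.963 = 62513
Group 5: 27794 × 0.927 + 94719 × 0.623 = 25765 + 59010 = 84775
Net migration: Group 1 − 260 → 12275; Group 2 + 320 → 25106; Group 3 + 110 → 13057; Group 4 + 300 → 62813; Group 5 − 120 → 84655
End of period: [12275, 25106, 13057, 62813, 84655]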